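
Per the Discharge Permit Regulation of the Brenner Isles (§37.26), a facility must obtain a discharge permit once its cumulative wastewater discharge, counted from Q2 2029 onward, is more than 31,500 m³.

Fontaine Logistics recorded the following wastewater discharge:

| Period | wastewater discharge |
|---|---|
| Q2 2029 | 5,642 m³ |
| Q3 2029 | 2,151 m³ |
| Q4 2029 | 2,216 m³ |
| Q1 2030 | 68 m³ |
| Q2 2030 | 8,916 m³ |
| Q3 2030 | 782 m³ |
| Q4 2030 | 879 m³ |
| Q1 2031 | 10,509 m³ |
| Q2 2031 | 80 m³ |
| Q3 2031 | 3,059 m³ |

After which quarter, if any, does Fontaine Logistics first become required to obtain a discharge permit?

Q3 2031

Through Q2 2029: 5,642 m³
Through Q3 2029: 7,793 m³
Through Q4 2029: 10,009 m³
Through Q1 2030: 10,077 m³
Through Q2 2030: 18,993 m³
Through Q3 2030: 19,775 m³
Through Q4 2030: 20,654 m³
Through Q1 2031: 31,163 m³
Through Q2 2031: 31,243 m³
Through Q3 2031: 34,302 m³ ← exceeds threshold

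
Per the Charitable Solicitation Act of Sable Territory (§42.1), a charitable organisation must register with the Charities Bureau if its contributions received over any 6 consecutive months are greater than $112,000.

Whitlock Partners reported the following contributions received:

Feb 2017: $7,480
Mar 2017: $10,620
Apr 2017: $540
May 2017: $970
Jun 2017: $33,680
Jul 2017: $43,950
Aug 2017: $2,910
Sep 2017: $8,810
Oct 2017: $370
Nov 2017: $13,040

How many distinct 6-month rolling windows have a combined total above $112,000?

Feb 2017–Jul 2017: $7,480 + $10,620 + $540 + $970 + $33,680 + $43,950 = $97,240 (under)
Mar 2017–Aug 2017: $10,620 + $540 + $970 + $33,680 + $43,950 + $2,910 = $92,670 (under)
Apr 2017–Sep 2017: $540 + $970 + $33,680 + $43,950 + $2,910 + $8,810 = $90,860 (under)
May 2017–Oct 2017: $970 + $33,680 + $43,950 + $2,910 + $8,810 + $370 = $90,690 (under)
Jun 2017–Nov 2017: $33,680 + $43,950 + $2,910 + $8,810 + $370 + $13,040 = $102,760 (under)
0 windows exceed the threshold.

0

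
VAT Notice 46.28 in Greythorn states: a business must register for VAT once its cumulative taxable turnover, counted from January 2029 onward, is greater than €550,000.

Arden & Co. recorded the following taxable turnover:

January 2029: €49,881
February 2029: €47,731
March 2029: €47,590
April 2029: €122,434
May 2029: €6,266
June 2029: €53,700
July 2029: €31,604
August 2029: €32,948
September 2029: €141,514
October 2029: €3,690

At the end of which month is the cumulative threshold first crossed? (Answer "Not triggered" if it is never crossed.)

Through January 2029: €49,881
Through February 2029: €97,612
Through March 2029: €145,202
Through April 2029: €267,636
Through May 2029: €273,902
Through June 2029: €327,602
Through July 2029: €359,206
Through August 2029: €392,154
Through September 2029: €533,668
Through October 2029: €537,358
Final cumulative total €537,358 ≤ €550,000; the threshold is never exceeded.

Not triggered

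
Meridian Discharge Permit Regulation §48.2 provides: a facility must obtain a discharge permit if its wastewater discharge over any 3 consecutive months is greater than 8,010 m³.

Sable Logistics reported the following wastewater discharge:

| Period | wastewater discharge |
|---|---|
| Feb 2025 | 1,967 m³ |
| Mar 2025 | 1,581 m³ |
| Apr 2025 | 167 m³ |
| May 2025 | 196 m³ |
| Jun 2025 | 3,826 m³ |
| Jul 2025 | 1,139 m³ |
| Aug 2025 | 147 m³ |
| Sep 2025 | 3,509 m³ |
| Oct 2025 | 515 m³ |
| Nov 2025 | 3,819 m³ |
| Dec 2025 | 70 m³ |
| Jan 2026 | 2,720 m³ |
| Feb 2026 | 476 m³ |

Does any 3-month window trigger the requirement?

No

Feb 2025–Apr 2025: 1,967 m³ + 1,581 m³ + 167 m³ = 3,715 m³ (under)
Mar 2025–May 2025: 1,581 m³ + 167 m³ + 196 m³ = 1,944 m³ (under)
Apr 2025–Jun 2025: 167 m³ + 196 m³ + 3,826 m³ = 4,189 m³ (under)
May 2025–Jul 2025: 196 m³ + 3,826 m³ + 1,139 m³ = 5,161 m³ (under)
Jun 2025–Aug 2025: 3,826 m³ + 1,139 m³ + 147 m³ = 5,112 m³ (under)
Jul 2025–Sep 2025: 1,139 m³ + 147 m³ + 3,509 m³ = 4,795 m³ (under)
Aug 2025–Oct 2025: 147 m³ + 3,509 m³ + 515 m³ = 4,171 m³ (under)
Sep 2025–Nov 2025: 3,509 m³ + 515 m³ + 3,819 m³ = 7,843 m³ (under)
Oct 2025–Dec 2025: 515 m³ + 3,819 m³ + 70 m³ = 4,404 m³ (under)
Nov 2025–Jan 2026: 3,819 m³ + 70 m³ + 2,720 m³ = 6,609 m³ (under)
Dec 2025–Feb 2026: 70 m³ + 2,720 m³ + 476 m³ = 3,266 m³ (under)
No window exceeds 8,010 m³.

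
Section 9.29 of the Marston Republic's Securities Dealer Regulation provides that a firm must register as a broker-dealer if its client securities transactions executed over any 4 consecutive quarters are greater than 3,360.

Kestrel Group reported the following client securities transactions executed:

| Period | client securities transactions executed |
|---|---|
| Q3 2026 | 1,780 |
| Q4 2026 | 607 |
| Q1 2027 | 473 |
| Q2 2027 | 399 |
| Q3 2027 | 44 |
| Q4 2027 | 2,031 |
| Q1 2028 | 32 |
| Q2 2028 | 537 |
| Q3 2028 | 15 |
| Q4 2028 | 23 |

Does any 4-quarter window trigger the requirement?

Q3 2026–Q2 2027: 1,780 + 607 + 473 + 399 = 3,259 (under)
Q4 2026–Q3 2027: 607 + 473 + 399 + 44 = 1,523 (under)
Q1 2027–Q4 2027: 473 + 399 + 44 + 2,031 = 2,947 (under)
Q2 2027–Q1 2028: 399 + 44 + 2,031 + 32 = 2,506 (under)
Q3 2027–Q2 2028: 44 + 2,031 + 32 + 537 = 2,644 (under)
Q4 2027–Q3 2028: 2,031 + 32 + 537 + 15 = 2,615 (under)
Q1 2028–Q4 2028: 32 + 537 + 15 + 23 = 607 (under)
No window exceeds 3,360.

No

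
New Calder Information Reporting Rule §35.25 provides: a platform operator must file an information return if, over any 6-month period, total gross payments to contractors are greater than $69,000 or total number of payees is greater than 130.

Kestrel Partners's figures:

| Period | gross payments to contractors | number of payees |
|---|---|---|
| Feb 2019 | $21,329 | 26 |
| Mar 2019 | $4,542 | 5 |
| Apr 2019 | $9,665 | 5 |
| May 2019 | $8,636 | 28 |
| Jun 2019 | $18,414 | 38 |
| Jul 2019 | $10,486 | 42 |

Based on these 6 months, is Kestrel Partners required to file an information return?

Yes

Total gross payments to contractors: $21,329 + $4,542 + $9,665 + $8,636 + $18,414 + $10,486 = $73,072 (> $69,000).
Total number of payees: 26 + 5 + 5 + 28 + 38 + 42 = 144 (> 130).
The test is 'or': at least one threshold is exceeded.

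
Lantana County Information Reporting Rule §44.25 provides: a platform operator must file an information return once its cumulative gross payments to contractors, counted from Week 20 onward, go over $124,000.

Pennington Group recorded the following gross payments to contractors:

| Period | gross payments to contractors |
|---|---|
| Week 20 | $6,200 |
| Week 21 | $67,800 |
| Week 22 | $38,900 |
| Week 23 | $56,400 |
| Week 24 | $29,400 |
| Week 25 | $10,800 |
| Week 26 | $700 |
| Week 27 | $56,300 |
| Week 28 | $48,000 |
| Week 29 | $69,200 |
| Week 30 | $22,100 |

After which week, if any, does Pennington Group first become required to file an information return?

Through Week 20: $6,200
Through Week 21: $74,000
Through Week 22: $112,900
Through Week 23: $169,300 ← exceeds threshold

Week 23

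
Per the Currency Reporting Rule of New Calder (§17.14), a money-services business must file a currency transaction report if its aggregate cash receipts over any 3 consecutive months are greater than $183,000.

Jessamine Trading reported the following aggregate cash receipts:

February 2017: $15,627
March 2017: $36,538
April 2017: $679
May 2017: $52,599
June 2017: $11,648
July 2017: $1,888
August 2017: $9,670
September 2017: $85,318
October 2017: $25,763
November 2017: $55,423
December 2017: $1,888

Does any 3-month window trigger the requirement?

February 2017–April 2017: $15,627 + $36,538 + $679 = $52,844 (under)
March 2017–May 2017: $36,538 + $679 + $52,599 = $89,816 (under)
April 2017–June 2017: $679 + $52,599 + $11,648 = $64,926 (under)
May 2017–July 2017: $52,599 + $11,648 + $1,888 = $66,135 (under)
June 2017–August 2017: $11,648 + $1,888 + $9,670 = $23,206 (under)
July 2017–September 2017: $1,888 + $9,670 + $85,318 = $96,876 (under)
August 2017–October 2017: $9,670 + $85,318 + $25,763 = $120,751 (under)
September 2017–November 2017: $85,318 + $25,763 + $55,423 = $166,504 (under)
October 2017–December 2017: $25,763 + $55,423 + $1,888 = $83,074 (under)
No window exceeds $183,000.

No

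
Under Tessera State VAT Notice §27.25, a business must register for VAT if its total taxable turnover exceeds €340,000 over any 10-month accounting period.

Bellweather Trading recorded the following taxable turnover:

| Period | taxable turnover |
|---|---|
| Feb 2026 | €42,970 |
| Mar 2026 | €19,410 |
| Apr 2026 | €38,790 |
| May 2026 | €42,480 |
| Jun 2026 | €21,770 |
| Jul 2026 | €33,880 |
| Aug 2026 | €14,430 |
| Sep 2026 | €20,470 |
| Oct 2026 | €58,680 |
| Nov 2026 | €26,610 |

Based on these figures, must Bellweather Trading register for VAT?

Total taxable turnover: €42,970 + €19,410 + €38,790 + €42,480 + €21,770 + €33,880 + €14,430 + €20,470 + €58,680 + €26,610 = €319,490.
€319,490 ≤ €340,000, so the threshold is not exceeded.

No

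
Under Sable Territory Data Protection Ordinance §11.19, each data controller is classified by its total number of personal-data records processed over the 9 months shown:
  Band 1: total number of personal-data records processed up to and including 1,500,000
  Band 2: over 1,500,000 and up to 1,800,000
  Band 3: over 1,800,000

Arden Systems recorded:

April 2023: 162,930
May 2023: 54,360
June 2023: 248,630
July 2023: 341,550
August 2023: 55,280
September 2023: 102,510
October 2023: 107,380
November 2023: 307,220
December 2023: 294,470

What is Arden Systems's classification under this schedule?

Band 2

Total number of personal-data records processed: 162,930 + 54,360 + 248,630 + 341,550 + 55,280 + 102,510 + 107,380 + 307,220 + 294,470 = 1,674,330.
1,500,000 < 1,674,330 ≤ 1,800,000, so Band 2 applies.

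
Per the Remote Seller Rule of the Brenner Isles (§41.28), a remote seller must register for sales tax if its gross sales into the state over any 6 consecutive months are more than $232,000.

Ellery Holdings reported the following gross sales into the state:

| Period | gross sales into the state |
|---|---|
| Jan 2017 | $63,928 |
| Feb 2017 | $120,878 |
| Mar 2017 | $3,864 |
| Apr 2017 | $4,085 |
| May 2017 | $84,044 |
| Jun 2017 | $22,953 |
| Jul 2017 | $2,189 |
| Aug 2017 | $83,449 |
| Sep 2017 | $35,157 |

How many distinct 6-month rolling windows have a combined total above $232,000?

2

Jan 2017–Jun 2017: $63,928 + $120,878 + $3,864 + $4,085 + $84,044 + $22,953 = $299,752 (over)
Feb 2017–Jul 2017: $120,878 + $3,864 + $4,085 + $84,044 + $22,953 + $2,189 = $238,013 (over)
Mar 2017–Aug 2017: $3,864 + $4,085 + $84,044 + $22,953 + $2,189 + $83,449 = $200,584 (under)
Apr 2017–Sep 2017: $4,085 + $84,044 + $22,953 + $2,189 + $83,449 + $35,157 = $231,877 (under)
2 windows exceed the threshold.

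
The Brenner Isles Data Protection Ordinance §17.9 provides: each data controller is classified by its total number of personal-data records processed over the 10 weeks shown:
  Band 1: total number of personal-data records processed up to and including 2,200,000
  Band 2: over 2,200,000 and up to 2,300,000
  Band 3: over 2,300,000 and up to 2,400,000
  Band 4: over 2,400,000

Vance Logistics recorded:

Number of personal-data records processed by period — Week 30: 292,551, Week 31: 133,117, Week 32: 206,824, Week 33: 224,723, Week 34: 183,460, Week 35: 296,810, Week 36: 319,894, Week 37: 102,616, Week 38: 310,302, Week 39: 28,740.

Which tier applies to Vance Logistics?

Band 1

Total number of personal-data records processed: 292,551 + 133,117 + 206,824 + 224,723 + 183,460 + 296,810 + 319,894 + 102,616 + 310,302 + 28,740 = 2,099,037.
2,099,037 ≤ 2,200,000, so Band 1 applies.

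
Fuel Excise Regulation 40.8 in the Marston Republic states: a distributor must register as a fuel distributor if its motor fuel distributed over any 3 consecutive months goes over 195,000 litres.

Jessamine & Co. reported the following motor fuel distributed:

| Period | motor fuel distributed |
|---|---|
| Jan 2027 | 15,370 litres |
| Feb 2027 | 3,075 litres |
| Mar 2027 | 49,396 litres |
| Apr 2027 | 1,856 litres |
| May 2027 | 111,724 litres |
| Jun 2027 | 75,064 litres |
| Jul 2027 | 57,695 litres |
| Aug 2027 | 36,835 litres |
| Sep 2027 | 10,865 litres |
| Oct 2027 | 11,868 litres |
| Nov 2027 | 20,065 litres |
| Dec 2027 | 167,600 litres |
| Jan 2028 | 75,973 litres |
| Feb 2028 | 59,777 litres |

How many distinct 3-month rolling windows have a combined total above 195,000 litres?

4

Jan 2027–Mar 2027: 15,370 litres + 3,075 litres + 49,396 litres = 67,841 litres (under)
Feb 2027–Apr 2027: 3,075 litres + 49,396 litres + 1,856 litres = 54,327 litres (under)
Mar 2027–May 2027: 49,396 litres + 1,856 litres + 111,724 litres = 162,976 litres (under)
Apr 2027–Jun 2027: 1,856 litres + 111,724 litres + 75,064 litres = 188,644 litres (under)
May 2027–Jul 2027: 111,724 litres + 75,064 litres + 57,695 litres = 244,483 litres (over)
Jun 2027–Aug 2027: 75,064 litres + 57,695 litres + 36,835 litres = 169,594 litres (under)
Jul 2027–Sep 2027: 57,695 litres + 36,835 litres + 10,865 litres = 105,395 litres (under)
Aug 2027–Oct 2027: 36,835 litres + 10,865 litres + 11,868 litres = 59,568 litres (under)
Sep 2027–Nov 2027: 10,865 litres + 11,868 litres + 20,065 litres = 42,798 litres (under)
Oct 2027–Dec 2027: 11,868 litres + 20,065 litres + 167,600 litres = 199,533 litres (over)
Nov 2027–Jan 2028: 20,065 litres + 167,600 litres + 75,973 litres = 263,638 litres (over)
Dec 2027–Feb 2028: 167,600 litres + 75,973 litres + 59,777 litres = 303,350 litres (over)
4 windows exceed the threshold.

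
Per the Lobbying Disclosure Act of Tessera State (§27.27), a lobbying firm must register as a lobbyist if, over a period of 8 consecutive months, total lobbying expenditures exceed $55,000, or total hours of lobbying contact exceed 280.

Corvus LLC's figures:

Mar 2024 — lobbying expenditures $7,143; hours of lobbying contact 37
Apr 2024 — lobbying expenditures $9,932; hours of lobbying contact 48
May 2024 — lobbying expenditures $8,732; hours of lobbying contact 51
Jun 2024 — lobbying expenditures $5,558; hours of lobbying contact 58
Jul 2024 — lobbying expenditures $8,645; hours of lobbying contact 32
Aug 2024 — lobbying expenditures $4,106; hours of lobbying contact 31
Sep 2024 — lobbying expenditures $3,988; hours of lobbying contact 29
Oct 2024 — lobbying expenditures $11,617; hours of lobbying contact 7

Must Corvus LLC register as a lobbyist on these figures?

Total lobbying expenditures: $7,143 + $9,932 + $8,732 + $5,558 + $8,645 + $4,106 + $3,988 + $11,617 = $59,721 (> $55,000).
Total hours of lobbying contact: 37 + 48 + 51 + 58 + 32 + 31 + 29 + 7 = 293 (> 280).
The test is 'or': at least one threshold is exceeded.

Yes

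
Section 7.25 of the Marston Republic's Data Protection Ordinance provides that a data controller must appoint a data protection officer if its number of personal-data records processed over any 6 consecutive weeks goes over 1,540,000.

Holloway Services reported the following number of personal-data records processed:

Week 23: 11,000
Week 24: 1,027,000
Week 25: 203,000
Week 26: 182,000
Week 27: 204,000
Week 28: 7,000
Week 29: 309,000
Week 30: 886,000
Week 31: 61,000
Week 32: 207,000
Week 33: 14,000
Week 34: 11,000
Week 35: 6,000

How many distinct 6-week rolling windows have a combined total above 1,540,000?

5

Week 23–Week 28: 11,000 + 1,027,000 + 203,000 + 182,000 + 204,000 + 7,000 = 1,634,000 (over)
Week 24–Week 29: 1,027,000 + 203,000 + 182,000 + 204,000 + 7,000 + 309,000 = 1,932,000 (over)
Week 25–Week 30: 203,000 + 182,000 + 204,000 + 7,000 + 309,000 + 886,000 = 1,791,000 (over)
Week 26–Week 31: 182,000 + 204,000 + 7,000 + 309,000 + 886,000 + 61,000 = 1,649,000 (over)
Week 27–Week 32: 204,000 + 7,000 + 309,000 + 886,000 + 61,000 + 207,000 = 1,674,000 (over)
Week 28–Week 33: 7,000 + 309,000 + 886,000 + 61,000 + 207,000 + 14,000 = 1,484,000 (under)
Week 29–Week 34: 309,000 + 886,000 + 61,000 + 207,000 + 14,000 + 11,000 = 1,488,000 (under)
Week 30–Week 35: 886,000 + 61,000 + 207,000 + 14,000 + 11,000 + 6,000 = 1,185,000 (under)
5 windows exceed the threshold.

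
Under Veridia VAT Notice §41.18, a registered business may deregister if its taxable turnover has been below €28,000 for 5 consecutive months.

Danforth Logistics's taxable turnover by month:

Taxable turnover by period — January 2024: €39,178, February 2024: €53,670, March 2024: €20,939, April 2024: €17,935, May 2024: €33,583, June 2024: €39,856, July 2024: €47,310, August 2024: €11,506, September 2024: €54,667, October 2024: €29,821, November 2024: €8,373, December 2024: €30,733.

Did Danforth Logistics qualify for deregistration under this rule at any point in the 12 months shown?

No

Months below €28,000: March 2024, April 2024, August 2024, November 2024.
Longest run of consecutive months below the threshold: 2.
2 < 5, so Danforth Logistics never became eligible.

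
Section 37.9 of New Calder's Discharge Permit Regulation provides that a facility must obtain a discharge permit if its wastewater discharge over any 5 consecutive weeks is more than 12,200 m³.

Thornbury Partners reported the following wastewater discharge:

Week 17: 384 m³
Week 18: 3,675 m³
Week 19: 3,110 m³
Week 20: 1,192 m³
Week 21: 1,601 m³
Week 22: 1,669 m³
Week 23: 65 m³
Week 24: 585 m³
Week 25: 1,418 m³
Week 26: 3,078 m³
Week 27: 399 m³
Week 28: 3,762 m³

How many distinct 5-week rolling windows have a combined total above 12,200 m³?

0

Week 17–Week 21: 384 m³ + 3,675 m³ + 3,110 m³ + 1,192 m³ + 1,601 m³ = 9,962 m³ (under)
Week 18–Week 22: 3,675 m³ + 3,110 m³ + 1,192 m³ + 1,601 m³ + 1,669 m³ = 11,247 m³ (under)
Week 19–Week 23: 3,110 m³ + 1,192 m³ + 1,601 m³ + 1,669 m³ + 65 m³ = 7,637 m³ (under)
Week 20–Week 24: 1,192 m³ + 1,601 m³ + 1,669 m³ + 65 m³ + 585 m³ = 5,112 m³ (under)
Week 21–Week 25: 1,601 m³ + 1,669 m³ + 65 m³ + 585 m³ + 1,418 m³ = 5,338 m³ (under)
Week 22–Week 26: 1,669 m³ + 65 m³ + 585 m³ + 1,418 m³ + 3,078 m³ = 6,815 m³ (under)
Week 23–Week 27: 65 m³ + 585 m³ + 1,418 m³ + 3,078 m³ + 399 m³ = 5,545 m³ (under)
Week 24–Week 28: 585 m³ + 1,418 m³ + 3,078 m³ + 399 m³ + 3,762 m³ = 9,242 m³ (under)
0 windows exceed the threshold.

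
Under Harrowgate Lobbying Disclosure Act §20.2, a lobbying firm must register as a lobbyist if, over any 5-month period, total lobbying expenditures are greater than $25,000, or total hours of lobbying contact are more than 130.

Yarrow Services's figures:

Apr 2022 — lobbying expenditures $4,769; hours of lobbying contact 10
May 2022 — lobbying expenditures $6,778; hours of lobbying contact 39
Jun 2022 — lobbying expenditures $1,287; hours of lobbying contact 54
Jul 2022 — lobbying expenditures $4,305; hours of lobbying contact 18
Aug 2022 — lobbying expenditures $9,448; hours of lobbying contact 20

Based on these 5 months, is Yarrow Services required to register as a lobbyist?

Yes

Total lobbying expenditures: $4,769 + $6,778 + $1,287 + $4,305 + $9,448 = $26,587 (> $25,000).
Total hours of lobbying contact: 10 + 39 + 54 + 18 + 20 = 141 (> 130).
The test is 'or': at least one threshold is exceeded.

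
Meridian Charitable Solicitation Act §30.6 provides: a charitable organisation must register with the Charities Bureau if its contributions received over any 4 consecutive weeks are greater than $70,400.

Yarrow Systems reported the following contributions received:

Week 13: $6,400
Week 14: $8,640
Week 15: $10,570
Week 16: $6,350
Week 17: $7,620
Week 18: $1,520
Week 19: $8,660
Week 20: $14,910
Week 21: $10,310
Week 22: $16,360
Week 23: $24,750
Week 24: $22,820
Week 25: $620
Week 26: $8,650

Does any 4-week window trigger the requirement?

Week 13–Week 16: $6,400 + $8,640 + $10,570 + $6,350 = $31,960 (under)
Week 14–Week 17: $8,640 + $10,570 + $6,350 + $7,620 = $33,180 (under)
Week 15–Week 18: $10,570 + $6,350 + $7,620 + $1,520 = $26,060 (under)
Week 16–Week 19: $6,350 + $7,620 + $1,520 + $8,660 = $24,150 (under)
Week 17–Week 20: $7,620 + $1,520 + $8,660 + $14,910 = $32,710 (under)
Week 18–Week 21: $1,520 + $8,660 + $14,910 + $10,310 = $35,400 (under)
Week 19–Week 22: $8,660 + $14,910 + $10,310 + $16,360 = $50,240 (under)
Week 20–Week 23: $14,910 + $10,310 + $16,360 + $24,750 = $66,330 (under)
Week 21–Week 24: $10,310 + $16,360 + $24,750 + $22,820 = $74,240 (over)
Week 22–Week 25: $16,360 + $24,750 + $22,820 + $620 = $64,550 (under)
Week 23–Week 26: $24,750 + $22,820 + $620 + $8,650 = $56,840 (under)
At least one window exceeds $70,400.

Yes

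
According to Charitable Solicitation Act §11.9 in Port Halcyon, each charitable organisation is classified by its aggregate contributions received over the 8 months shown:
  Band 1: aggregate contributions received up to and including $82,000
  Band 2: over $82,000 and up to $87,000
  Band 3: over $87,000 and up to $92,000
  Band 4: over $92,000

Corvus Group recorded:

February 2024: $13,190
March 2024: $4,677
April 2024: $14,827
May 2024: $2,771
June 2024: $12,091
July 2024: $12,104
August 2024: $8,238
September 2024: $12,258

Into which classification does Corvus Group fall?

Band 1

Aggregate contributions received: $13,190 + $4,677 + $14,827 + $2,771 + $12,091 + $12,104 + $8,238 + $12,258 = $80,156.
$80,156 ≤ $82,000, so Band 1 applies.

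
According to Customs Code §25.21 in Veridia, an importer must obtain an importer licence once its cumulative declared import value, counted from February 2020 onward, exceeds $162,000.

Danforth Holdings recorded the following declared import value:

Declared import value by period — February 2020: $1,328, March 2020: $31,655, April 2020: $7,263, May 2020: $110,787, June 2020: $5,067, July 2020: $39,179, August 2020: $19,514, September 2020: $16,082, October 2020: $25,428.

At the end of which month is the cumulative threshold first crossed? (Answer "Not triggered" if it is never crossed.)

July 2020

Through February 2020: $1,328
Through March 2020: $32,983
Through April 2020: $40,246
Through May 2020: $151,033
Through June 2020: $156,100
Through July 2020: $195,279 ← exceeds threshold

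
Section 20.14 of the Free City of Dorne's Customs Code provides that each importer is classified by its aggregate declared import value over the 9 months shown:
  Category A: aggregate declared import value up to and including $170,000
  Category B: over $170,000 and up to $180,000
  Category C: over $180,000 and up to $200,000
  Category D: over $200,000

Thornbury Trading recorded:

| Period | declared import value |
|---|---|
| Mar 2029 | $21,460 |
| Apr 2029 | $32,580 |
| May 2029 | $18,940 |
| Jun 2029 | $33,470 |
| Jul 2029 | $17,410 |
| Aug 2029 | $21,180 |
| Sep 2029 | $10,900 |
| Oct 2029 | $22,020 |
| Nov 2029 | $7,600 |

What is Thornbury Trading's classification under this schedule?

Aggregate declared import value: $21,460 + $32,580 + $18,940 + $33,470 + $17,410 + $21,180 + $10,900 + $22,020 + $7,600 = $185,560.
$180,000 < $185,560 ≤ $200,000, so Category C applies.

Category C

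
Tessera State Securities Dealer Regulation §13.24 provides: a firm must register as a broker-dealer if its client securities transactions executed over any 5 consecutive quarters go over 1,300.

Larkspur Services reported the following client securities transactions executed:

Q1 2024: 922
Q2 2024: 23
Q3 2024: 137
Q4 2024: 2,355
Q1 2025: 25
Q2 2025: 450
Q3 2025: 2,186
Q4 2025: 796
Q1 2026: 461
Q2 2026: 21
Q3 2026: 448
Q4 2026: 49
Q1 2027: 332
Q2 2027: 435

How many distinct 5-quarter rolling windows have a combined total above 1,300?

Q1 2024–Q1 2025: 922 + 23 + 137 + 2,355 + 25 = 3,462 (over)
Q2 2024–Q2 2025: 23 + 137 + 2,355 + 25 + 450 = 2,990 (over)
Q3 2024–Q3 2025: 137 + 2,355 + 25 + 450 + 2,186 = 5,153 (over)
Q4 2024–Q4 2025: 2,355 + 25 + 450 + 2,186 + 796 = 5,812 (over)
Q1 2025–Q1 2026: 25 + 450 + 2,186 + 796 + 461 = 3,918 (over)
Q2 2025–Q2 2026: 450 + 2,186 + 796 + 461 + 21 = 3,914 (over)
Q3 2025–Q3 2026: 2,186 + 796 + 461 + 21 + 448 = 3,912 (over)
Q4 2025–Q4 2026: 796 + 461 + 21 + 448 + 49 = 1,775 (over)
Q1 2026–Q1 2027: 461 + 21 + 448 + 49 + 332 = 1,311 (over)
Q2 2026–Q2 2027: 21 + 448 + 49 + 332 + 435 = 1,285 (under)
9 windows exceed the threshold.

9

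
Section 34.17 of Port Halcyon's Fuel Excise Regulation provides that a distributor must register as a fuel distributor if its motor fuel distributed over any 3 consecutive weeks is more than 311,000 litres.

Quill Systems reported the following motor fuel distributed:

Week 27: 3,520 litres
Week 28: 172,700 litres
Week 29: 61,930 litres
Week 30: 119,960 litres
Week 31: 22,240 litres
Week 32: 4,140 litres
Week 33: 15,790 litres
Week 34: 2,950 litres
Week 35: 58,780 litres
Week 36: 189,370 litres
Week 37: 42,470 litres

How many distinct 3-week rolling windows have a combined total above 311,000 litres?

Week 27–Week 29: 3,520 litres + 172,700 litres + 61,930 litres = 238,150 litres (under)
Week 28–Week 30: 172,700 litres + 61,930 litres + 119,960 litres = 354,590 litres (over)
Week 29–Week 31: 61,930 litres + 119,960 litres + 22,240 litres = 204,130 litres (under)
Week 30–Week 32: 119,960 litres + 22,240 litres + 4,140 litres = 146,340 litres (under)
Week 31–Week 33: 22,240 litres + 4,140 litres + 15,790 litres = 42,170 litres (under)
Week 32–Week 34: 4,140 litres + 15,790 litres + 2,950 litres = 22,880 litres (under)
Week 33–Week 35: 15,790 litres + 2,950 litres + 58,780 litres = 77,520 litres (under)
Week 34–Week 36: 2,950 litres + 58,780 litres + 189,370 litres = 251,100 litres (under)
Week 35–Week 37: 58,780 litres + 189,370 litres + 42,470 litres = 290,620 litres (under)
1 window exceeds the threshold.

1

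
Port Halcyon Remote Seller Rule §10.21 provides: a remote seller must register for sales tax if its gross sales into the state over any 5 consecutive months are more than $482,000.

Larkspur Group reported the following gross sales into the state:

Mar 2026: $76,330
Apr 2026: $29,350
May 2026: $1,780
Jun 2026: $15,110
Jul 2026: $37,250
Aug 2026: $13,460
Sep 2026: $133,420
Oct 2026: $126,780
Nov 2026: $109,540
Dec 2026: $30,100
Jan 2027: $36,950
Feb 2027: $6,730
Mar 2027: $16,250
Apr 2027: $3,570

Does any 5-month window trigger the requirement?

Mar 2026–Jul 2026: $76,330 + $29,350 + $1,780 + $15,110 + $37,250 = $159,820 (under)
Apr 2026–Aug 2026: $29,350 + $1,780 + $15,110 + $37,250 + $13,460 = $96,950 (under)
May 2026–Sep 2026: $1,780 + $15,110 + $37,250 + $13,460 + $133,420 = $201,020 (under)
Jun 2026–Oct 2026: $15,110 + $37,250 + $13,460 + $133,420 + $126,780 = $326,020 (under)
Jul 2026–Nov 2026: $37,250 + $13,460 + $133,420 + $126,780 + $109,540 = $420,450 (under)
Aug 2026–Dec 2026: $13,460 + $133,420 + $126,780 + $109,540 + $30,100 = $413,300 (under)
Sep 2026–Jan 2027: $133,420 + $126,780 + $109,540 + $30,100 + $36,950 = $436,790 (under)
Oct 2026–Feb 2027: $126,780 + $109,540 + $30,100 + $36,950 + $6,730 = $310,100 (under)
Nov 2026–Mar 2027: $109,540 + $30,100 + $36,950 + $6,730 + $16,250 = $199,570 (under)
Dec 2026–Apr 2027: $30,100 + $36,950 + $6,730 + $16,250 + $3,570 = $93,600 (under)
No window exceeds $482,000.

No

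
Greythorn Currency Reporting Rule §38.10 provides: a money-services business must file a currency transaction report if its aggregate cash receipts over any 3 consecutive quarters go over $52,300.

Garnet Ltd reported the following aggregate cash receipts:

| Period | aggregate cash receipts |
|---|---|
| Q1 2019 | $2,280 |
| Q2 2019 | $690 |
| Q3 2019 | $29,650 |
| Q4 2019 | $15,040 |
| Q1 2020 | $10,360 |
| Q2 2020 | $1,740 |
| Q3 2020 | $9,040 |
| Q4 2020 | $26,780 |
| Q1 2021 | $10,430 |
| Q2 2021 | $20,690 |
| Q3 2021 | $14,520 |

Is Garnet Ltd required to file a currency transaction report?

Yes

Q1 2019–Q3 2019: $2,280 + $690 + $29,650 = $32,620 (under)
Q2 2019–Q4 2019: $690 + $29,650 + $15,040 = $45,380 (under)
Q3 2019–Q1 2020: $29,650 + $15,040 + $10,360 = $55,050 (over)
Q4 2019–Q2 2020: $15,040 + $10,360 + $1,740 = $27,140 (under)
Q1 2020–Q3 2020: $10,360 + $1,740 + $9,040 = $21,140 (under)
Q2 2020–Q4 2020: $1,740 + $9,040 + $26,780 = $37,560 (under)
Q3 2020–Q1 2021: $9,040 + $26,780 + $10,430 = $46,250 (under)
Q4 2020–Q2 2021: $26,780 + $10,430 + $20,690 = $57,900 (over)
Q1 2021–Q3 2021: $10,430 + $20,690 + $14,520 = $45,640 (under)
At least one window exceeds $52,300.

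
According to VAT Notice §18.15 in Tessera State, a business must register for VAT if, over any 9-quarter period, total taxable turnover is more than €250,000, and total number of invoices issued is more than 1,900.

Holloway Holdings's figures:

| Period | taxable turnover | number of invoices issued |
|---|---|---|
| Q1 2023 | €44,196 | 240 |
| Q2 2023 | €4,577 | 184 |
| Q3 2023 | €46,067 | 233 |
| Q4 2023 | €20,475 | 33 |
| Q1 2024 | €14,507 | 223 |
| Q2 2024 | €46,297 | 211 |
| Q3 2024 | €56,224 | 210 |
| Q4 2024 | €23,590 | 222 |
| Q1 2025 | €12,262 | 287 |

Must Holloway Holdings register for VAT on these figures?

Total taxable turnover: €44,196 + €4,577 + €46,067 + €20,475 + €14,507 + €46,297 + €56,224 + €23,590 + €12,262 = €268,195 (> €250,000).
Total number of invoices issued: 240 + 184 + 233 + 33 + 223 + 211 + 210 + 222 + 287 = 1,843 (≤ 1,900).
The test is 'and': the rule requires both, and at least one is not exceeded.

No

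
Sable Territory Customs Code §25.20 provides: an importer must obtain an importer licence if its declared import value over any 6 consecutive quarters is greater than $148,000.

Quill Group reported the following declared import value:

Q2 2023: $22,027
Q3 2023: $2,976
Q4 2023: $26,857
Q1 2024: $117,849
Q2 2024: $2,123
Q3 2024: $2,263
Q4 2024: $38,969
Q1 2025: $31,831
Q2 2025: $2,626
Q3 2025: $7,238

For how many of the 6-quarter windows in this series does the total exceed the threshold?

4

Q2 2023–Q3 2024: $22,027 + $2,976 + $26,857 + $117,849 + $2,123 + $2,263 = $174,095 (over)
Q3 2023–Q4 2024: $2,976 + $26,857 + $117,849 + $2,123 + $2,263 + $38,969 = $191,037 (over)
Q4 2023–Q1 2025: $26,857 + $117,849 + $2,123 + $2,263 + $38,969 + $31,831 = $219,892 (over)
Q1 2024–Q2 2025: $117,849 + $2,123 + $2,263 + $38,969 + $31,831 + $2,626 = $195,661 (over)
Q2 2024–Q3 2025: $2,123 + $2,263 + $38,969 + $31,831 + $2,626 + $7,238 = $85,050 (under)
4 windows exceed the threshold.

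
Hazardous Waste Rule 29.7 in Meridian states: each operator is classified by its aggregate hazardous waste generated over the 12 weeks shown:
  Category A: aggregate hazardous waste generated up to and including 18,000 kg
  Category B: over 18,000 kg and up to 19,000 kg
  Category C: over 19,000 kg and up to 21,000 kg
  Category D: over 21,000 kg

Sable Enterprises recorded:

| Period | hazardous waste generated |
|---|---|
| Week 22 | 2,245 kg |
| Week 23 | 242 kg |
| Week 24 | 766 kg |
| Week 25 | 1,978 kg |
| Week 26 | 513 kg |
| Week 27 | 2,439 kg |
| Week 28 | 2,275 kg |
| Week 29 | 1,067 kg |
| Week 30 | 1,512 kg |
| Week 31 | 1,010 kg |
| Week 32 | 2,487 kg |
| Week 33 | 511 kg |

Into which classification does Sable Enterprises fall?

Category A

Aggregate hazardous waste generated: 2,245 kg + 242 kg + 766 kg + 1,978 kg + 513 kg + 2,439 kg + 2,275 kg + 1,067 kg + 1,512 kg + 1,010 kg + 2,487 kg + 511 kg = 17,045 kg.
17,045 kg ≤ 18,000 kg, so Category A applies.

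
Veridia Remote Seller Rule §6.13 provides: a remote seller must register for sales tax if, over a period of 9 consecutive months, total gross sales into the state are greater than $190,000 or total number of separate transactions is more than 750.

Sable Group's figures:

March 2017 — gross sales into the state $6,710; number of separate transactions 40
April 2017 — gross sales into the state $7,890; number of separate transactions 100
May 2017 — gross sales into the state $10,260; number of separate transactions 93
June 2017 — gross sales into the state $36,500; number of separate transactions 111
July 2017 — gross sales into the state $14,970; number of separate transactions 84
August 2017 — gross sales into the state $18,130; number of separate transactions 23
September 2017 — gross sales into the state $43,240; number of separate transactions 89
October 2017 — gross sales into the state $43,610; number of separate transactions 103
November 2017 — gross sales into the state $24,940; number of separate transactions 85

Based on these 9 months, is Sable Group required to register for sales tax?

Yes

Total gross sales into the state: $6,710 + $7,890 + $10,260 + $36,500 + $14,970 + $18,130 + $43,240 + $43,610 + $24,940 = $206,250 (> $190,000).
Total number of separate transactions: 40 + 100 + 93 + 111 + 84 + 23 + 89 + 103 + 85 = 728 (≤ 750).
The test is 'or': at least one threshold is exceeded.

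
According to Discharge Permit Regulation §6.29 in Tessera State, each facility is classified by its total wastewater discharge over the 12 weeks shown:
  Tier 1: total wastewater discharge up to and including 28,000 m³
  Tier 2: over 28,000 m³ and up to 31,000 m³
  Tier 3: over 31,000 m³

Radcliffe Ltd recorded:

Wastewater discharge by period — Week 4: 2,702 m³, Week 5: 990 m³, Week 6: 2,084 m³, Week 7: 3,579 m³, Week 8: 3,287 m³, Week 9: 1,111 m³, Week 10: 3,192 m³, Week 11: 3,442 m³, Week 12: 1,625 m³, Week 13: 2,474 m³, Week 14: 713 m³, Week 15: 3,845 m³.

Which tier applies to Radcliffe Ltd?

Total wastewater discharge: 2,702 m³ + 990 m³ + 2,084 m³ + 3,579 m³ + 3,287 m³ + 1,111 m³ + 3,192 m³ + 3,442 m³ + 1,625 m³ + 2,474 m³ + 713 m³ + 3,845 m³ = 29,044 m³.
28,000 m³ < 29,044 m³ ≤ 31,000 m³, so Tier 2 applies.

Tier 2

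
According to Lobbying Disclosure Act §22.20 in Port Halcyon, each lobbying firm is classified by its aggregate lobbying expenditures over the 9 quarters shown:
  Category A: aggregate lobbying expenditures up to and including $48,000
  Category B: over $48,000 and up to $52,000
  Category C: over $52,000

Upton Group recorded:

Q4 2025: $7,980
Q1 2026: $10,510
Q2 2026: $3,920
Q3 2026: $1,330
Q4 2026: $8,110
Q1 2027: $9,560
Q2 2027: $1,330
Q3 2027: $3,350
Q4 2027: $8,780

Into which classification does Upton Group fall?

Aggregate lobbying expenditures: $7,980 + $10,510 + $3,920 + $1,330 + $8,110 + $9,560 + $1,330 + $3,350 + $8,780 = $54,870.
$54,870 > $52,000, so Category C applies.

Category C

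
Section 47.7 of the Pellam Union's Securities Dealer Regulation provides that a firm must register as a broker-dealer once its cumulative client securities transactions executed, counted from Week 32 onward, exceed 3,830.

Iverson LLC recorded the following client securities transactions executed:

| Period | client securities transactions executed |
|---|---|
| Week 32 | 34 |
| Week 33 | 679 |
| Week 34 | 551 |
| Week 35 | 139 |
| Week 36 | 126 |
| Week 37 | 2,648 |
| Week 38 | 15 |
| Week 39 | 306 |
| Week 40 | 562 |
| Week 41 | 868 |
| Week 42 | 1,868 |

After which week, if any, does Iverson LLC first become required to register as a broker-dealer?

Week 37

Through Week 32: 34
Through Week 33: 713
Through Week 34: 1,264
Through Week 35: 1,403
Through Week 36: 1,529
Through Week 37: 4,177 ← exceeds threshold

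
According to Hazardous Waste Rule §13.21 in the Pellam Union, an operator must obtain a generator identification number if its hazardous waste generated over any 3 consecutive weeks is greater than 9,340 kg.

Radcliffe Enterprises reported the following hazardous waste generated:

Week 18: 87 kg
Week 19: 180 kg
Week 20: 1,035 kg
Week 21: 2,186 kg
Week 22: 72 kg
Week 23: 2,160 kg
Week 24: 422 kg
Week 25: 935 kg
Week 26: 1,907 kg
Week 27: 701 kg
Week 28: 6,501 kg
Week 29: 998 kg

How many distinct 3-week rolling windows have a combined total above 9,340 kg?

0

Week 18–Week 20: 87 kg + 180 kg + 1,035 kg = 1,302 kg (under)
Week 19–Week 21: 180 kg + 1,035 kg + 2,186 kg = 3,401 kg (under)
Week 20–Week 22: 1,035 kg + 2,186 kg + 72 kg = 3,293 kg (under)
Week 21–Week 23: 2,186 kg + 72 kg + 2,160 kg = 4,418 kg (under)
Week 22–Week 24: 72 kg + 2,160 kg + 422 kg = 2,654 kg (under)
Week 23–Week 25: 2,160 kg + 422 kg + 935 kg = 3,517 kg (under)
Week 24–Week 26: 422 kg + 935 kg + 1,907 kg = 3,264 kg (under)
Week 25–Week 27: 935 kg + 1,907 kg + 701 kg = 3,543 kg (under)
Week 26–Week 28: 1,907 kg + 701 kg + 6,501 kg = 9,109 kg (under)
Week 27–Week 29: 701 kg + 6,501 kg + 998 kg = 8,200 kg (under)
0 windows exceed the threshold.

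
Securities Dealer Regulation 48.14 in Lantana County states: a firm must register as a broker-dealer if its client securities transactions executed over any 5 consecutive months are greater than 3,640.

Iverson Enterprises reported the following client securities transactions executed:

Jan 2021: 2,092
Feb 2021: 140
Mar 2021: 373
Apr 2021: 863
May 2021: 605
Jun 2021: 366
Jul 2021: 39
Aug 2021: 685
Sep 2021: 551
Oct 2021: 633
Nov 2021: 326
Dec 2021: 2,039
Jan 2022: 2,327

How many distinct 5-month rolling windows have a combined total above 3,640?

Jan 2021–May 2021: 2,092 + 140 + 373 + 863 + 605 = 4,073 (over)
Feb 2021–Jun 2021: 140 + 373 + 863 + 605 + 366 = 2,347 (under)
Mar 2021–Jul 2021: 373 + 863 + 605 + 366 + 39 = 2,246 (under)
Apr 2021–Aug 2021: 863 + 605 + 366 + 39 + 685 = 2,558 (under)
May 2021–Sep 2021: 605 + 366 + 39 + 685 + 551 = 2,246 (under)
Jun 2021–Oct 2021: 366 + 39 + 685 + 551 + 633 = 2,274 (under)
Jul 2021–Nov 2021: 39 + 685 + 551 + 633 + 326 = 2,234 (under)
Aug 2021–Dec 2021: 685 + 551 + 633 + 326 + 2,039 = 4,234 (over)
Sep 2021–Jan 2022: 551 + 633 + 326 + 2,039 + 2,327 = 5,876 (over)
3 windows exceed the threshold.

3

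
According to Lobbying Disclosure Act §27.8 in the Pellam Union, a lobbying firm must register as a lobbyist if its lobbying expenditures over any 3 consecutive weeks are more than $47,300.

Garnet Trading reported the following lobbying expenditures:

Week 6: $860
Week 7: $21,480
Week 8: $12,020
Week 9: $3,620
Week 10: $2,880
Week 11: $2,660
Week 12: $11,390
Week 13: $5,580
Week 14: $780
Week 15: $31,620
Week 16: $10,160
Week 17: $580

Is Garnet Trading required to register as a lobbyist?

No

Week 6–Week 8: $860 + $21,480 + $12,020 = $34,360 (under)
Week 7–Week 9: $21,480 + $12,020 + $3,620 = $37,120 (under)
Week 8–Week 10: $12,020 + $3,620 + $2,880 = $18,520 (under)
Week 9–Week 11: $3,620 + $2,880 + $2,660 = $9,160 (under)
Week 10–Week 12: $2,880 + $2,660 + $11,390 = $16,930 (under)
Week 11–Week 13: $2,660 + $11,390 + $5,580 = $19,630 (under)
Week 12–Week 14: $11,390 + $5,580 + $780 = $17,750 (under)
Week 13–Week 15: $5,580 + $780 + $31,620 = $37,980 (under)
Week 14–Week 16: $780 + $31,620 + $10,160 = $42,560 (under)
Week 15–Week 17: $31,620 + $10,160 + $580 = $42,360 (under)
No window exceeds $47,300.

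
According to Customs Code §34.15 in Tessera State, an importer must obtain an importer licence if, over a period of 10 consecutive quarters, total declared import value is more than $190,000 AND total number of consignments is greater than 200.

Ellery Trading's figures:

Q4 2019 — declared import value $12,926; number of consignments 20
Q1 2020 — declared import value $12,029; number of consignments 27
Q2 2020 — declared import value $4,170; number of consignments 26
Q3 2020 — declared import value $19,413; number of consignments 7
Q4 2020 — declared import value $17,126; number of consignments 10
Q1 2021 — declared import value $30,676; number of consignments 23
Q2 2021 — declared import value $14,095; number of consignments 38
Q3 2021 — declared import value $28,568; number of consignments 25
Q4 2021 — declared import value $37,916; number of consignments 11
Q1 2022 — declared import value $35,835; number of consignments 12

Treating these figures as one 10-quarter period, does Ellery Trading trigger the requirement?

Total declared import value: $12,926 + $12,029 + $4,170 + $19,413 + $17,126 + $30,676 + $14,095 + $28,568 + $37,916 + $35,835 = $212,754 (> $190,000).
Total number of consignments: 20 + 27 + 26 + 7 + 10 + 23 + 38 + 25 + 11 + 12 = 199 (≤ 200).
The test is 'and': the rule requires both, and at least one is not exceeded.

No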